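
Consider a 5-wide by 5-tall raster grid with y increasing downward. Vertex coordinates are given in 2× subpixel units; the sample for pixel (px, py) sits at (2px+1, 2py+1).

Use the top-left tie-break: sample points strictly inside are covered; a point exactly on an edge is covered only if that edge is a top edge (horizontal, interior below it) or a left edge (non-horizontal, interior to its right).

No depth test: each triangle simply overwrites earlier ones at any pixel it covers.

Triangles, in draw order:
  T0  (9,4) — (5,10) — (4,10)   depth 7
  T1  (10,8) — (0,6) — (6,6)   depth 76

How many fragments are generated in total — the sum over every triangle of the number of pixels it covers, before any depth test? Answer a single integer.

T0:
  2·area = 6
  edge (9, 4)→(5, 10): d=(-4,6) right/bottom  bias=-1
  edge (5, 10)→(4, 10): d=(-1,0) right/bottom  bias=-1
  edge (4, 10)→(9, 4): d=(5,-6) top-left  bias=+0
    (3,3)@(7, 7): e=[0,3,3] → ·  [on edge]
    (2,4)@(5, 9): e=[4,1,1] → #
    (3,4)@(7, 9): e=[-8,1,13] → ·
  covered (1 px):
    · · · · ·
    · · · · ·
    · · · · ·
    · · · · ·
    · · # · ·
T1:
  2·area = 12
  edge (10, 8)→(0, 6): d=(-10,-2) top-left  bias=+0
  edge (0, 6)→(6, 6): d=(6,0) top-left  bias=+0
  edge (6, 6)→(10, 8): d=(4,2) right/bottom  bias=-1
    (2,3)@(5, 7): e=[0,6,6] → #  [on edge]
    (3,3)@(7, 7): e=[4,6,2] → #
    (4,3)@(9, 7): e=[8,6,-2] → ·
    (2,4)@(5, 9): e=[-20,18,14] → ·
    (3,4)@(7, 9): e=[-16,18,10] → ·
  covered (2 px):
    · · · · ·
    · · · · ·
    · · · · ·
    · · # # ·
    · · · · ·

Result: 3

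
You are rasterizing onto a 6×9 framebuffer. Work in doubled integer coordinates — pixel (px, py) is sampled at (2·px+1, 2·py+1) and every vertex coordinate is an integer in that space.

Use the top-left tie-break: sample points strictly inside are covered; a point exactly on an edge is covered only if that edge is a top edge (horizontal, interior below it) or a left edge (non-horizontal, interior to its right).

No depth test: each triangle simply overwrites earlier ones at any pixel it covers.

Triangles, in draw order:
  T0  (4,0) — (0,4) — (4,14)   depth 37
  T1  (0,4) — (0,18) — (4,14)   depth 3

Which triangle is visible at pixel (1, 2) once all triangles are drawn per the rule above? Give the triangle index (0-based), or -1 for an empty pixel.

T0:
  2·area = 56  (B↔C swapped to make it positive)
  edge (4, 0)→(4, 14): d=(0,14) right/bottom  bias=-1
  edge (4, 14)→(0, 4): d=(-4,-10) top-left  bias=+0
  edge (0, 4)→(4, 0): d=(4,-4) top-left  bias=+0
    (1,0)@(3, 1): e=[14,42,0] → █  [on edge]
    (2,0)@(5, 1): e=[-14,62,8] → ·
    (0,1)@(1, 3): e=[42,14,0] → █  [on edge]
    (2,1)@(5, 3): e=[-14,54,16] → ·
    (0,2)@(1, 5): e=[42,6,8] → █
    (2,2)@(5, 5): e=[-14,46,24] → ·
    (0,3)@(1, 7): e=[42,-2,16] → ·
    (1,3)@(3, 7): e=[14,18,24] → █
    (2,3)@(5, 7): e=[-14,38,32] → ·
    (1,4)@(3, 9): e=[14,10,32] → █
    (2,4)@(5, 9): e=[-14,30,40] → ·
    (1,5)@(3, 11): e=[14,2,40] → █
  covered (8 px):
    · █ · · · ·
    █ █ · · · ·
    █ █ · · · ·
    · █ · · · ·
    · █ · · · ·
    · █ · · · ·
    · · · · · ·
    · · · · · ·
    · · · · · ·
T1:
  2·area = 56  (B↔C swapped to make it positive)
  edge (0, 4)→(4, 14): d=(4,10) right/bottom  bias=-1
  edge (4, 14)→(0, 18): d=(-4,4) right/bottom  bias=-1
  edge (0, 18)→(0, 4): d=(0,-14) top-left  bias=+0
    (0,3)@(1, 7): e=[2,40,14] → █
    (1,3)@(3, 7): e=[-18,32,42] → ·
    (5,3)@(11, 7): e=[-98,0,154] → ·  [on edge]
    (0,4)@(1, 9): e=[10,32,14] → █
    (1,4)@(3, 9): e=[-10,24,42] → ·
    (4,4)@(9, 9): e=[-70,0,126] → ·  [on edge]
    (0,5)@(1, 11): e=[18,24,14] → █
    (1,5)@(3, 11): e=[-2,16,42] → ·
    (3,5)@(7, 11): e=[-42,0,98] → ·  [on edge]
    (0,6)@(1, 13): e=[26,16,14] → █
    (1,6)@(3, 13): e=[6,8,42] → █
    (2,6)@(5, 13): e=[-14,0,70] → ·  [on edge]
    (1,7)@(3, 15): e=[14,0,42] → ·  [on edge]
    (0,8)@(1, 17): e=[42,0,14] → ·  [on edge]
  covered (6 px):
    · · · · · ·
    · · · · · ·
    · · · · · ·
    █ · · · · ·
    █ · · · · ·
    █ · · · · ·
    █ █ · · · ·
    █ · · · · ·
    · · · · · ·

Z-buffer (winner per pixel, '.' = empty):
  . 0 . . . .
  0 0 . . . .
  0 0 . . . .
  1 0 . . . .
  1 0 . . . .
  1 0 . . . .
  1 1 . . . .
  1 . . . . .
  . . . . . .

Final: 0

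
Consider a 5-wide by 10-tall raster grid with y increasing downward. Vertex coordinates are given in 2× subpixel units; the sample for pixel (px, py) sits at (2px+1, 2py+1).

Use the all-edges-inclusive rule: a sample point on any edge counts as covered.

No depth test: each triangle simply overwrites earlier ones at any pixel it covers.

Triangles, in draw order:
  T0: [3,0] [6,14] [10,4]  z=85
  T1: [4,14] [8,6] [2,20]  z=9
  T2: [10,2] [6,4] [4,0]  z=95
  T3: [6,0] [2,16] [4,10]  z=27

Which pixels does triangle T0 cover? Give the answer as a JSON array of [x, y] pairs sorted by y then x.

T0:
  2·area = 86  (B↔C swapped to make it positive)
  edge (3, 0)→(10, 4): d=(7,4) inclusive
  edge (10, 4)→(6, 14): d=(-4,10) inclusive
  edge (6, 14)→(3, 0): d=(-3,-14) inclusive
    (2,1)@(5, 3): e=[13,54,19] → #
    (3,1)@(7, 3): e=[5,34,47] → #
    (4,1)@(9, 3): e=[-3,14,75] → ·
    (2,2)@(5, 5): e=[27,46,13] → #
    (4,2)@(9, 5): e=[11,6,69] → #
    (2,3)@(5, 7): e=[41,38,7] → #
    (4,3)@(9, 7): e=[25,-2,63] → ·
    (2,4)@(5, 9): e=[55,30,1] → #
    (4,4)@(9, 9): e=[39,-10,57] → ·
    (2,5)@(5, 11): e=[69,22,-5] → ·
    (3,5)@(7, 11): e=[61,2,23] → #
    (4,5)@(9, 11): e=[53,-18,51] → ·
  covered (10 px):
    · · · · ·
    · · # # ·
    · · # # #
    · · # # ·
    · · # # ·
    · · · # ·
    · · · · ·
    · · · · ·
    · · · · ·
    · · · · ·
T1:
  2·area = 8
  edge (4, 14)→(8, 6): d=(4,-8) inclusive
  edge (8, 6)→(2, 20): d=(-6,14) inclusive
  edge (2, 20)→(4, 14): d=(2,-6) inclusive
    (3,2)@(7, 5): e=[-12,20,0] → ·  [on edge]
    (2,5)@(5, 11): e=[-4,12,0] → ·  [on edge]
    (2,6)@(5, 13): e=[4,0,4] → #  [on edge]
    (3,6)@(7, 13): e=[20,-28,16] → ·
    (2,7)@(5, 15): e=[12,-12,8] → ·
    (1,8)@(3, 17): e=[4,4,0] → #  [on edge]
    (2,8)@(5, 17): e=[20,-24,12] → ·
    (1,9)@(3, 19): e=[12,-8,4] → ·
  covered (2 px):
    · · · · ·
    · · · · ·
    · · · · ·
    · · · · ·
    · · · · ·
    · · · · ·
    · · # · ·
    · · · · ·
    · # · · ·
    · · · · ·
T2:
  2·area = 20
  edge (10, 2)→(6, 4): d=(-4,2) inclusive
  edge (6, 4)→(4, 0): d=(-2,-4) inclusive
  edge (4, 0)→(10, 2): d=(6,2) inclusive
    (2,0)@(5, 1): e=[14,2,4] → #
    (3,0)@(7, 1): e=[10,10,0] → #  [on edge]
    (4,0)@(9, 1): e=[6,18,-4] → ·
    (2,1)@(5, 3): e=[6,-2,16] → ·
    (3,1)@(7, 3): e=[2,6,12] → #
    (4,1)@(9, 3): e=[-2,14,8] → ·
    (3,2)@(7, 5): e=[-6,2,24] → ·
  covered (3 px):
    · · # # ·
    · · · # ·
    · · · · ·
    · · · · ·
    · · · · ·
    · · · · ·
    · · · · ·
    · · · · ·
    · · · · ·
    · · · · ·
T3:
  2·area = 8  (B↔C swapped to make it positive)
  edge (6, 0)→(4, 10): d=(-2,10) inclusive
  edge (4, 10)→(2, 16): d=(-2,6) inclusive
  edge (2, 16)→(6, 0): d=(4,-16) inclusive
    (3,0)@(7, 1): e=[-12,0,20] → ·  [on edge]
    (2,2)@(5, 5): e=[0,4,4] → #  [on edge]
    (3,2)@(7, 5): e=[-20,-8,36] → ·
    (2,3)@(5, 7): e=[-4,0,12] → ·  [on edge]
    (1,6)@(3, 13): e=[4,0,4] → #  [on edge]
    (2,6)@(5, 13): e=[-16,-12,36] → ·
    (1,7)@(3, 15): e=[0,-4,12] → ·  [on edge]
    (0,9)@(1, 19): e=[12,0,-4] → ·  [on edge]
  covered (2 px):
    · · · · ·
    · · · · ·
    · · # · ·
    · · · · ·
    · · · · ·
    · · · · ·
    · # · · ·
    · · · · ·
    · · · · ·
    · · · · ·

Answer: [[2,1],[3,1],[2,2],[3,2],[4,2],[2,3],[3,3],[2,4],[3,4],[3,5]]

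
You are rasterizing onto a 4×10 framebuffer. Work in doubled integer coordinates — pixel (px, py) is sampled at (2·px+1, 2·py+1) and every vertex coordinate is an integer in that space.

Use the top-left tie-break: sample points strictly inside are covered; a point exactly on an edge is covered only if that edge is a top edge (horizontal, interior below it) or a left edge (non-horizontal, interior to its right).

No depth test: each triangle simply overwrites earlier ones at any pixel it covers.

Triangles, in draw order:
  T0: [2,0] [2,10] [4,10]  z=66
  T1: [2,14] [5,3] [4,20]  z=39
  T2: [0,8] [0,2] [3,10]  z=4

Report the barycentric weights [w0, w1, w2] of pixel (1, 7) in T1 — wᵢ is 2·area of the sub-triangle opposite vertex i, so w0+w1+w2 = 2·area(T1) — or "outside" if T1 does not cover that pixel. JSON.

T0:
  2·area = 20  (B↔C swapped to make it positive)
  edge (2, 0)→(4, 10): d=(2,10) right/bottom  bias=-1
  edge (4, 10)→(2, 10): d=(-2,0) right/bottom  bias=-1
  edge (2, 10)→(2, 0): d=(0,-10) top-left  bias=+0
    (1,2)@(3, 5): e=[0,10,10] → ·  [on edge]
    (1,3)@(3, 7): e=[4,6,10] → █
    (2,3)@(5, 7): e=[-16,6,30] → ·
    (1,4)@(3, 9): e=[8,2,10] → █
    (2,4)@(5, 9): e=[-12,2,30] → ·
    (1,5)@(3, 11): e=[12,-2,10] → ·
    (2,7)@(5, 15): e=[0,-10,30] → ·  [on edge]
  covered (2 px):
    · · · ·
    · · · ·
    · · · ·
    · █ · ·
    · █ · ·
    · · · ·
    · · · ·
    · · · ·
    · · · ·
    · · · ·
T1:
  2·area = 40
  edge (2, 14)→(5, 3): d=(3,-11) top-left  bias=+0
  edge (5, 3)→(4, 20): d=(-1,17) right/bottom  bias=-1
  edge (4, 20)→(2, 14): d=(-2,-6) top-left  bias=+0
    (2,1)@(5, 3): e=[0,0,40] → ·  [on edge]
    (0,5)@(1, 11): e=[-20,60,0] → ·  [on edge]
    (1,5)@(3, 11): e=[2,26,12] → █
    (2,5)@(5, 11): e=[24,-8,24] → ·
    (1,6)@(3, 13): e=[8,24,8] → █
    (2,6)@(5, 13): e=[30,-10,20] → ·
    (1,7)@(3, 15): e=[14,22,4] → █
    (2,7)@(5, 15): e=[36,-12,16] → ·
    (1,8)@(3, 17): e=[20,20,0] → █  [on edge]
    (2,8)@(5, 17): e=[42,-14,12] → ·
    (1,9)@(3, 19): e=[26,18,-4] → ·
  covered (4 px):
    · · · ·
    · · · ·
    · · · ·
    · · · ·
    · · · ·
    · █ · ·
    · █ · ·
    · █ · ·
    · █ · ·
    · · · ·
T2:
  2·area = 18
  edge (0, 8)→(0, 2): d=(0,-6) top-left  bias=+0
  edge (0, 2)→(3, 10): d=(3,8) right/bottom  bias=-1
  edge (3, 10)→(0, 8): d=(-3,-2) top-left  bias=+0
    (0,2)@(1, 5): e=[6,1,11] → █
    (1,2)@(3, 5): e=[18,-15,15] → ·
    (0,3)@(1, 7): e=[6,7,5] → █
    (1,3)@(3, 7): e=[18,-9,9] → ·
    (0,4)@(1, 9): e=[6,13,-1] → ·
  covered (2 px):
    · · · ·
    · · · ·
    █ · · ·
    █ · · ·
    · · · ·
    · · · ·
    · · · ·
    · · · ·
    · · · ·
    · · · ·

Final: [22,4,14]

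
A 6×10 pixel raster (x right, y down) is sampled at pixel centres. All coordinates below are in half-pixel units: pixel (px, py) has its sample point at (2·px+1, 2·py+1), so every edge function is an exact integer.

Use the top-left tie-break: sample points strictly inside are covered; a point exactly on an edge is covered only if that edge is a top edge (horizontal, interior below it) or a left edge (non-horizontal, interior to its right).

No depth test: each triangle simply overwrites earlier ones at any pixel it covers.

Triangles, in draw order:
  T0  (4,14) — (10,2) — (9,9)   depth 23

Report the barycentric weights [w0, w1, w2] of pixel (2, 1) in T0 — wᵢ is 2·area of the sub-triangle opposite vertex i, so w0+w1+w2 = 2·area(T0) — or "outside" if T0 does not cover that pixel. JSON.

T0:
  2·area = 30
  edge (4, 14)→(10, 2): d=(6,-12) top-left  bias=+0
  edge (10, 2)→(9, 9): d=(-1,7) right/bottom  bias=-1
  edge (9, 9)→(4, 14): d=(-5,5) right/bottom  bias=-1
    (4,2)@(9, 5): e=[6,4,20] → #
    (5,2)@(11, 5): e=[30,-10,10] → ·
    (4,3)@(9, 7): e=[18,2,10] → #
    (5,3)@(11, 7): e=[42,-12,0] → ·  [on edge]
    (3,4)@(7, 9): e=[6,14,10] → #
    (4,4)@(9, 9): e=[30,0,0] → ·  [on edge]
    (3,5)@(7, 11): e=[18,12,0] → ·  [on edge]
    (2,6)@(5, 13): e=[6,24,0] → ·  [on edge]
    (1,7)@(3, 15): e=[-6,36,0] → ·  [on edge]
    (0,8)@(1, 17): e=[-18,48,0] → ·  [on edge]
  covered (3 px):
    · · · · · ·
    · · · · · ·
    · · · · # ·
    · · · · # ·
    · · · # · ·
    · · · · · ·
    · · · · · ·
    · · · · · ·
    · · · · · ·
    · · · · · ·

Final: "outside"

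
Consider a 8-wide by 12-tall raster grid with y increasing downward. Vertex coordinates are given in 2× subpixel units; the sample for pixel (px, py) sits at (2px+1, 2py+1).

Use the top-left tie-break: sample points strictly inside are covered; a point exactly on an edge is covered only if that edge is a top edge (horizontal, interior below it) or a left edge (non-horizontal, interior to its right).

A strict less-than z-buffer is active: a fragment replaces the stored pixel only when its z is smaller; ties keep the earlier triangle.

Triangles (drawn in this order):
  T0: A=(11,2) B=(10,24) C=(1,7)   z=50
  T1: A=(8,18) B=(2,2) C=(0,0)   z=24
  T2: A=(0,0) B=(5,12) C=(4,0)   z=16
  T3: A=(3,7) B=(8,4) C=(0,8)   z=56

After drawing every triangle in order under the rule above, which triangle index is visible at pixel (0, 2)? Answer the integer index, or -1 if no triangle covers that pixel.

T0:
  2·area = 215
  edge (11, 2)→(10, 24): d=(-1,22) right/bottom  bias=-1
  edge (10, 24)→(1, 7): d=(-9,-17) top-left  bias=+0
  edge (1, 7)→(11, 2): d=(10,-5) top-left  bias=+0
    (6,0)@(13, 1): e=[-43,258,0] → ·  [on edge]
    (4,1)@(9, 3): e=[43,172,0] → #  [on edge]
    (5,1)@(11, 3): e=[-1,206,10] → ·
    (2,2)@(5, 5): e=[129,86,0] → #  [on edge]
    (3,2)@(7, 5): e=[85,120,10] → #
    (5,2)@(11, 5): e=[-3,188,30] → ·
    (0,3)@(1, 7): e=[215,0,0] → #  [on edge]
    (1,3)@(3, 7): e=[171,34,10] → #
    (5,3)@(11, 7): e=[-5,170,50] → ·
    (0,4)@(1, 9): e=[213,-18,20] → ·
    (1,4)@(3, 9): e=[169,16,30] → #
    (5,4)@(11, 9): e=[-7,152,70] → ·
  covered (25 px):
    · · · · · · · ·
    · · · · # · · ·
    · · # # # · · ·
    # # # # # · · ·
    · # # # # · · ·
    · · # # # · · ·
    · · # # # · · ·
    · · · # # · · ·
    · · · # # · · ·
    · · · · # · · ·
    · · · · # · · ·
    · · · · · · · ·
T1:
  2·area = 20  (B↔C swapped to make it positive)
  edge (8, 18)→(0, 0): d=(-8,-18) top-left  bias=+0
  edge (0, 0)→(2, 2): d=(2,2) right/bottom  bias=-1
  edge (2, 2)→(8, 18): d=(6,16) right/bottom  bias=-1
    (0,0)@(1, 1): e=[10,0,10] → ·  [on edge]
    (1,1)@(3, 3): e=[30,0,-10] → ·  [on edge]
    (1,2)@(3, 5): e=[14,4,2] → #
    (2,2)@(5, 5): e=[50,0,-30] → ·  [on edge]
    (1,3)@(3, 7): e=[-2,8,14] → ·
    (3,3)@(7, 7): e=[70,0,-50] → ·  [on edge]
    (4,4)@(9, 9): e=[90,0,-70] → ·  [on edge]
    (2,5)@(5, 11): e=[2,12,6] → #
    (3,5)@(7, 11): e=[38,8,-26] → ·
    (5,5)@(11, 11): e=[110,0,-90] → ·  [on edge]
    (2,6)@(5, 13): e=[-14,16,18] → ·
    (6,6)@(13, 13): e=[130,0,-110] → ·  [on edge]
    (7,7)@(15, 15): e=[150,0,-130] → ·  [on edge]
  covered (2 px):
    · · · · · · · ·
    · · · · · · · ·
    · # · · · · · ·
    · · · · · · · ·
    · · · · · · · ·
    · · # · · · · ·
    · · · · · · · ·
    · · · · · · · ·
    · · · · · · · ·
    · · · · · · · ·
    · · · · · · · ·
    · · · · · · · ·
T2:
  2·area = 48  (B↔C swapped to make it positive)
  edge (0, 0)→(4, 0): d=(4,0) top-left  bias=+0
  edge (4, 0)→(5, 12): d=(1,12) right/bottom  bias=-1
  edge (5, 12)→(0, 0): d=(-5,-12) top-left  bias=+0
    (0,0)@(1, 1): e=[4,37,7] → #
    (1,0)@(3, 1): e=[4,13,31] → #
    (2,0)@(5, 1): e=[4,-11,55] → ·
    (0,1)@(1, 3): e=[12,39,-3] → ·
    (1,1)@(3, 3): e=[12,15,21] → #
    (2,1)@(5, 3): e=[12,-9,45] → ·
    (1,2)@(3, 5): e=[20,17,11] → #
    (2,2)@(5, 5): e=[20,-7,35] → ·
    (1,3)@(3, 7): e=[28,19,1] → #
    (2,3)@(5, 7): e=[28,-5,25] → ·
    (1,4)@(3, 9): e=[36,21,-9] → ·
  covered (5 px):
    # # · · · · · ·
    · # · · · · · ·
    · # · · · · · ·
    · # · · · · · ·
    · · · · · · · ·
    · · · · · · · ·
    · · · · · · · ·
    · · · · · · · ·
    · · · · · · · ·
    · · · · · · · ·
    · · · · · · · ·
    · · · · · · · ·
T3:
  2·area = 4  (B↔C swapped to make it positive)
  edge (3, 7)→(0, 8): d=(-3,1) right/bottom  bias=-1
  edge (0, 8)→(8, 4): d=(8,-4) top-left  bias=+0
  edge (8, 4)→(3, 7): d=(-5,3) right/bottom  bias=-1
    (6,0)@(13, 1): e=[8,-4,0] → ·  [on edge]
    (7,1)@(15, 3): e=[0,20,-16] → ·  [on edge]
    (4,2)@(9, 5): e=[0,12,-8] → ·  [on edge]
    (1,3)@(3, 7): e=[0,4,0] → ·  [on edge]
  covered (0 px):
    · · · · · · · ·
    · · · · · · · ·
    · · · · · · · ·
    · · · · · · · ·
    · · · · · · · ·
    · · · · · · · ·
    · · · · · · · ·
    · · · · · · · ·
    · · · · · · · ·
    · · · · · · · ·
    · · · · · · · ·
    · · · · · · · ·

Z-buffer (winner per pixel, '.' = empty):
  2 2 . . . . . .
  . 2 . . 0 . . .
  . 2 0 0 0 . . .
  0 2 0 0 0 . . .
  . 0 0 0 0 . . .
  . . 1 0 0 . . .
  . . 0 0 0 . . .
  . . . 0 0 . . .
  . . . 0 0 . . .
  . . . . 0 . . .
  . . . . 0 . . .
  . . . . . . . .

Final: -1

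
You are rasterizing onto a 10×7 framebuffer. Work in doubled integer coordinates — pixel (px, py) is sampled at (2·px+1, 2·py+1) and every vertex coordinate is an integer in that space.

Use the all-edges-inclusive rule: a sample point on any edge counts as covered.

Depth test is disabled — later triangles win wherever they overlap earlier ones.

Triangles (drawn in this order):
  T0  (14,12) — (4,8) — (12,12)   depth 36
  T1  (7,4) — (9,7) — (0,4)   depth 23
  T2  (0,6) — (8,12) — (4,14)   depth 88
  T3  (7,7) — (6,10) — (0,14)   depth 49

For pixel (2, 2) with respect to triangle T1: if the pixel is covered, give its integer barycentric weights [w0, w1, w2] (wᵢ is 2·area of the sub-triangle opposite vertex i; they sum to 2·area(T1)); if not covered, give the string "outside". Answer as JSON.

T0:
  2·area = 8  (B↔C swapped to make it positive)
  edge (14, 12)→(12, 12): d=(-2,0) inclusive
  edge (12, 12)→(4, 8): d=(-8,-4) inclusive
  edge (4, 8)→(14, 12): d=(10,4) inclusive
    (5,5)@(11, 11): e=[2,4,2] → █
    (6,5)@(13, 11): e=[2,12,-6] → ·
    (5,6)@(11, 13): e=[-2,-12,22] → ·
  covered (1 px):
    · · · · · · · · · ·
    · · · · · · · · · ·
    · · · · · · · · · ·
    · · · · · · · · · ·
    · · · · · · · · · ·
    · · · · · █ · · · ·
    · · · · · · · · · ·
T1:
  2·area = 21
  edge (7, 4)→(9, 7): d=(2,3) inclusive
  edge (9, 7)→(0, 4): d=(-9,-3) inclusive
  edge (0, 4)→(7, 4): d=(7,0) inclusive
    (2,0)@(5, 1): e=[0,42,-21] → ·  [on edge]
    (1,2)@(3, 5): e=[14,0,7] → █  [on edge]
    (2,2)@(5, 5): e=[8,6,7] → █
    (3,2)@(7, 5): e=[2,12,7] → █
    (4,2)@(9, 5): e=[-4,18,7] → ·
    (1,3)@(3, 7): e=[18,-18,21] → ·
    (2,3)@(5, 7): e=[12,-12,21] → ·
    (3,3)@(7, 7): e=[6,-6,21] → ·
    (4,3)@(9, 7): e=[0,0,21] → █  [on edge]
    (5,3)@(11, 7): e=[-6,6,21] → ·
    (4,4)@(9, 9): e=[4,-18,35] → ·
    (7,4)@(15, 9): e=[-14,0,35] → ·  [on edge]
    (6,6)@(13, 13): e=[0,-42,63] → ·  [on edge]
  covered (4 px):
    · · · · · · · · · ·
    · · · · · · · · · ·
    · █ █ █ · · · · · ·
    · · · · █ · · · · ·
    · · · · · · · · · ·
    · · · · · · · · · ·
    · · · · · · · · · ·
T2:
  2·area = 40
  edge (0, 6)→(8, 12): d=(8,6) inclusive
  edge (8, 12)→(4, 14): d=(-4,2) inclusive
  edge (4, 14)→(0, 6): d=(-4,-8) inclusive
    (0,3)@(1, 7): e=[2,34,4] → █
    (1,3)@(3, 7): e=[-10,30,20] → ·
    (0,4)@(1, 9): e=[18,26,-4] → ·
    (1,4)@(3, 9): e=[6,22,12] → █
    (2,4)@(5, 9): e=[-6,18,28] → ·
    (1,5)@(3, 11): e=[22,14,4] → █
    (2,5)@(5, 11): e=[10,10,20] → █
    (3,5)@(7, 11): e=[-2,6,36] → ·
    (1,6)@(3, 13): e=[38,6,-4] → ·
    (2,6)@(5, 13): e=[26,2,12] → █
    (3,6)@(7, 13): e=[14,-2,28] → ·
  covered (5 px):
    · · · · · · · · · ·
    · · · · · · · · · ·
    · · · · · · · · · ·
    █ · · · · · · · · ·
    · █ · · · · · · · ·
    · █ █ · · · · · · ·
    · · █ · · · · · · ·
T3:
  2·area = 14
  edge (7, 7)→(6, 10): d=(-1,3) inclusive
  edge (6, 10)→(0, 14): d=(-6,4) inclusive
  edge (0, 14)→(7, 7): d=(7,-7) inclusive
    (4,0)@(9, 1): e=[0,42,-28] → ·  [on edge]
    (6,0)@(13, 1): e=[-12,26,0] → ·  [on edge]
    (5,1)@(11, 3): e=[-8,22,0] → ·  [on edge]
    (4,2)@(9, 5): e=[-4,18,0] → ·  [on edge]
    (3,3)@(7, 7): e=[0,14,0] → █  [on edge]
    (4,3)@(9, 7): e=[-6,6,14] → ·
    (2,4)@(5, 9): e=[4,10,0] → █  [on edge]
    (3,4)@(7, 9): e=[-2,2,14] → ·
    (1,5)@(3, 11): e=[8,6,0] → █  [on edge]
    (2,5)@(5, 11): e=[2,-2,14] → ·
    (0,6)@(1, 13): e=[12,2,0] → █  [on edge]
    (1,6)@(3, 13): e=[6,-6,14] → ·
    (2,6)@(5, 13): e=[0,-14,28] → ·  [on edge]
  covered (4 px):
    · · · · · · · · · ·
    · · · · · · · · · ·
    · · · · · · · · · ·
    · · · █ · · · · · ·
    · · █ · · · · · · ·
    · █ · · · · · · · ·
    █ · · · · · · · · ·

Answer: [6,7,8]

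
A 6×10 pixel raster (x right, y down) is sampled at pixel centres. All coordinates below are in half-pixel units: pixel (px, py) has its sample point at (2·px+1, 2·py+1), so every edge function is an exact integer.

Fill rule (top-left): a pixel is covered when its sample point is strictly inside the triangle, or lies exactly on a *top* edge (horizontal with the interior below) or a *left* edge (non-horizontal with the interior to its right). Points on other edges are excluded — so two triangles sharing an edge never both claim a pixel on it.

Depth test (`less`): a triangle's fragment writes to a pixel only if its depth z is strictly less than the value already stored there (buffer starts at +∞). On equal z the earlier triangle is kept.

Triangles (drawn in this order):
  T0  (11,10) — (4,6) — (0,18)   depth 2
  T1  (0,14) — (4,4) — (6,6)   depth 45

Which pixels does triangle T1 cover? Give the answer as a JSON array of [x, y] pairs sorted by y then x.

T0:
  2·area = 100  (B↔C swapped to make it positive)
  edge (11, 10)→(0, 18): d=(-11,8) right/bottom  bias=-1
  edge (0, 18)→(4, 6): d=(4,-12) top-left  bias=+0
  edge (4, 6)→(11, 10): d=(7,4) right/bottom  bias=-1
    (2,1)@(5, 3): e=[125,0,-25] → ·  [on edge]
    (2,3)@(5, 7): e=[81,16,3] → █
    (3,3)@(7, 7): e=[65,40,-5] → ·
    (1,4)@(3, 9): e=[75,0,25] → █  [on edge]
    (3,4)@(7, 9): e=[43,48,9] → █
    (4,4)@(9, 9): e=[27,72,1] → █
    (5,4)@(11, 9): e=[11,96,-7] → ·
    (1,5)@(3, 11): e=[53,8,39] → █
    (5,5)@(11, 11): e=[-11,104,7] → ·
    (1,6)@(3, 13): e=[31,16,53] → █
    (3,6)@(7, 13): e=[-1,64,37] → ·
    (4,6)@(9, 13): e=[-17,88,29] → ·
    (0,7)@(1, 15): e=[25,0,75] → █  [on edge]
  covered (14 px):
    · · · · · ·
    · · · · · ·
    · · · · · ·
    · · █ · · ·
    · █ █ █ █ ·
    · █ █ █ █ ·
    · █ █ · · ·
    █ █ · · · ·
    █ · · · · ·
    · · · · · ·
T1:
  2·area = 28
  edge (0, 14)→(4, 4): d=(4,-10) top-left  bias=+0
  edge (4, 4)→(6, 6): d=(2,2) right/bottom  bias=-1
  edge (6, 6)→(0, 14): d=(-6,8) right/bottom  bias=-1
    (0,0)@(1, 1): e=[-42,0,70] → ·  [on edge]
    (1,1)@(3, 3): e=[-14,0,42] → ·  [on edge]
    (2,2)@(5, 5): e=[14,0,14] → ·  [on edge]
    (1,3)@(3, 7): e=[2,8,18] → █
    (2,3)@(5, 7): e=[22,4,2] → █
    (3,3)@(7, 7): e=[42,0,-14] → ·  [on edge]
    (1,4)@(3, 9): e=[10,12,6] → █
    (2,4)@(5, 9): e=[30,8,-10] → ·
    (4,4)@(9, 9): e=[70,0,-42] → ·  [on edge]
    (1,5)@(3, 11): e=[18,16,-6] → ·
    (5,5)@(11, 11): e=[98,0,-70] → ·  [on edge]
  covered (3 px):
    · · · · · ·
    · · · · · ·
    · · · · · ·
    · █ █ · · ·
    · █ · · · ·
    · · · · · ·
    · · · · · ·
    · · · · · ·
    · · · · · ·
    · · · · · ·

Result: [[1,3],[2,3],[1,4]]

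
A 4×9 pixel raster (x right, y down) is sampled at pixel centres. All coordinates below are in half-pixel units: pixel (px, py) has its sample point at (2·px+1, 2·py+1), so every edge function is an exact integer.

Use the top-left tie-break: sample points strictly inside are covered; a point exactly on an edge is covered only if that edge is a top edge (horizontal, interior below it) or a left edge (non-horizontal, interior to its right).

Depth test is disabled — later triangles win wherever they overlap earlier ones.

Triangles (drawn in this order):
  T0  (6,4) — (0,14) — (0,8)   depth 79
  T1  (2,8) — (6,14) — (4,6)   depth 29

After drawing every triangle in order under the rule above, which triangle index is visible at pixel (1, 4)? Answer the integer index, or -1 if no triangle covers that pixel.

T0:
  2·area = 36
  edge (6, 4)→(0, 14): d=(-6,10) right/bottom  bias=-1
  edge (0, 14)→(0, 8): d=(0,-6) top-left  bias=+0
  edge (0, 8)→(6, 4): d=(6,-4) top-left  bias=+0
    (2,2)@(5, 5): e=[4,30,2] → #
    (3,2)@(7, 5): e=[-16,42,10] → ·
    (1,3)@(3, 7): e=[12,18,6] → #
    (2,3)@(5, 7): e=[-8,30,14] → ·
    (0,4)@(1, 9): e=[20,6,10] → #
    (1,4)@(3, 9): e=[0,18,18] → ·  [on edge]
    (0,5)@(1, 11): e=[8,6,22] → #
    (1,5)@(3, 11): e=[-12,18,30] → ·
    (0,6)@(1, 13): e=[-4,6,34] → ·
  covered (4 px):
    · · · ·
    · · · ·
    · · # ·
    · # · ·
    # · · ·
    # · · ·
    · · · ·
    · · · ·
    · · · ·
T1:
  2·area = 20  (B↔C swapped to make it positive)
  edge (2, 8)→(4, 6): d=(2,-2) top-left  bias=+0
  edge (4, 6)→(6, 14): d=(2,8) right/bottom  bias=-1
  edge (6, 14)→(2, 8): d=(-4,-6) top-left  bias=+0
    (3,1)@(7, 3): e=[0,-30,50] → ·  [on edge]
    (2,2)@(5, 5): e=[0,-10,30] → ·  [on edge]
    (1,3)@(3, 7): e=[0,10,10] → #  [on edge]
    (2,3)@(5, 7): e=[4,-6,22] → ·
    (0,4)@(1, 9): e=[0,30,-10] → ·  [on edge]
    (1,4)@(3, 9): e=[4,14,2] → #
    (2,4)@(5, 9): e=[8,-2,14] → ·
    (1,5)@(3, 11): e=[8,18,-6] → ·
    (2,5)@(5, 11): e=[12,2,6] → #
    (3,5)@(7, 11): e=[16,-14,18] → ·
    (2,6)@(5, 13): e=[16,6,-2] → ·
  covered (3 px):
    · · · ·
    · · · ·
    · · · ·
    · # · ·
    · # · ·
    · · # ·
    · · · ·
    · · · ·
    · · · ·

Z-buffer (winner per pixel, '.' = empty):
  . . . .
  . . . .
  . . 0 .
  . 1 . .
  0 1 . .
  0 . 1 .
  . . . .
  . . . .
  . . . .

Result: 1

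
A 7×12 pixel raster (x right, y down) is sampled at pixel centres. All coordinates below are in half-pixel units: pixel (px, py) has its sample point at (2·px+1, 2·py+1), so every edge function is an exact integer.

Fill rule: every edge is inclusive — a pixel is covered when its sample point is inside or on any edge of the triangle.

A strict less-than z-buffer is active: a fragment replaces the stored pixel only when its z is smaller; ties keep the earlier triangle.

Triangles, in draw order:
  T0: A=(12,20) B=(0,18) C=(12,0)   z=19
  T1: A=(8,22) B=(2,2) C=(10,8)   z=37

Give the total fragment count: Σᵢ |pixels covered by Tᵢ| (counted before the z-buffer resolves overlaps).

T0:
  2·area = 240
  edge (12, 20)→(0, 18): d=(-12,-2) inclusive
  edge (0, 18)→(12, 0): d=(12,-18) inclusive
  edge (12, 0)→(12, 20): d=(0,20) inclusive
    (5,1)@(11, 3): e=[202,18,20] → █
    (6,1)@(13, 3): e=[206,54,-20] → ·
    (4,2)@(9, 5): e=[174,6,60] → █
    (6,2)@(13, 5): e=[182,78,-20] → ·
    (4,3)@(9, 7): e=[150,30,60] → █
    (6,3)@(13, 7): e=[158,102,-20] → ·
    (3,4)@(7, 9): e=[122,18,100] → █
    (6,4)@(13, 9): e=[134,126,-20] → ·
    (2,5)@(5, 11): e=[94,6,140] → █
    (6,5)@(13, 11): e=[110,150,-20] → ·
    (2,6)@(5, 13): e=[70,30,140] → █
    (6,6)@(13, 13): e=[86,174,-20] → ·
  covered (30 px):
    · · · · · · ·
    · · · · · █ ·
    · · · · █ █ ·
    · · · · █ █ ·
    · · · █ █ █ ·
    · · █ █ █ █ ·
    · · █ █ █ █ ·
    · █ █ █ █ █ ·
    █ █ █ █ █ █ ·
    · · · █ █ █ ·
    · · · · · · ·
    · · · · · · ·
T1:
  2·area = 124
  edge (8, 22)→(2, 2): d=(-6,-20) inclusive
  edge (2, 2)→(10, 8): d=(8,6) inclusive
  edge (10, 8)→(8, 22): d=(-2,14) inclusive
    (5,0)@(11, 1): e=[186,-62,0] → ·  [on edge]
    (1,1)@(3, 3): e=[14,2,108] → █
    (2,1)@(5, 3): e=[54,-10,80] → ·
    (1,2)@(3, 5): e=[2,18,104] → █
    (2,2)@(5, 5): e=[42,6,76] → █
    (3,2)@(7, 5): e=[82,-6,48] → ·
    (1,3)@(3, 7): e=[-10,34,100] → ·
    (2,3)@(5, 7): e=[30,22,72] → █
    (3,3)@(7, 7): e=[70,10,44] → █
    (4,3)@(9, 7): e=[110,-2,16] → ·
    (2,4)@(5, 9): e=[18,38,68] → █
    (4,4)@(9, 9): e=[98,14,12] → █
    (4,7)@(9, 15): e=[62,62,0] → █  [on edge]
  covered (16 px):
    · · · · · · ·
    · █ · · · · ·
    · █ █ · · · ·
    · · █ █ · · ·
    · · █ █ █ · ·
    · · █ █ █ · ·
    · · · █ █ · ·
    · · · █ █ · ·
    · · · █ · · ·
    · · · · · · ·
    · · · · · · ·
    · · · · · · ·

Answer: 46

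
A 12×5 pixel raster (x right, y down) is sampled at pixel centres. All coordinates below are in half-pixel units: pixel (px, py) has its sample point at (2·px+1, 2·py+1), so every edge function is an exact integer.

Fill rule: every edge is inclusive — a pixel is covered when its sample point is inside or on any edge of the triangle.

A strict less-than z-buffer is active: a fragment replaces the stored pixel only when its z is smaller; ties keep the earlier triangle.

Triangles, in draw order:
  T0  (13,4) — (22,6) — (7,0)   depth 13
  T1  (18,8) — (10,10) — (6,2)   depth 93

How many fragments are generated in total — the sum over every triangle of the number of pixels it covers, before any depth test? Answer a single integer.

T0:
  2·area = 24  (B↔C swapped to make it positive)
  edge (13, 4)→(7, 0): d=(-6,-4) inclusive
  edge (7, 0)→(22, 6): d=(15,6) inclusive
  edge (22, 6)→(13, 4): d=(-9,-2) inclusive
    (4,0)@(9, 1): e=[2,3,19] → X
    (5,0)@(11, 1): e=[10,-9,23] → .
    (4,1)@(9, 3): e=[-10,33,1] → .
    (6,1)@(13, 3): e=[6,9,9] → X
    (7,1)@(15, 3): e=[14,-3,13] → .
    (6,2)@(13, 5): e=[-6,39,-9] → .
    (9,2)@(19, 5): e=[18,3,3] → X
    (10,2)@(21, 5): e=[26,-9,7] → .
    (9,3)@(19, 7): e=[6,33,-15] → .
  covered (3 px):
    . . . . X . . . . . . .
    . . . . . . X . . . . .
    . . . . . . . . . X . .
    . . . . . . . . . . . .
    . . . . . . . . . . . .
T1:
  2·area = 72
  edge (18, 8)→(10, 10): d=(-8,2) inclusive
  edge (10, 10)→(6, 2): d=(-4,-8) inclusive
  edge (6, 2)→(18, 8): d=(12,6) inclusive
    (3,1)@(7, 3): e=[62,4,6] → X
    (4,1)@(9, 3): e=[58,20,-6] → .
    (3,2)@(7, 5): e=[46,-4,30] → .
    (4,2)@(9, 5): e=[42,12,18] → X
    (5,2)@(11, 5): e=[38,28,6] → X
    (6,2)@(13, 5): e=[34,44,-6] → .
    (4,3)@(9, 7): e=[26,4,42] → X
    (6,3)@(13, 7): e=[18,36,18] → X
    (7,3)@(15, 7): e=[14,52,6] → X
    (8,3)@(17, 7): e=[10,68,-6] → .
    (4,4)@(9, 9): e=[10,-4,66] → .
    (5,4)@(11, 9): e=[6,12,54] → X
  covered (9 px):
    . . . . . . . . . . . .
    . . . X . . . . . . . .
    . . . . X X . . . . . .
    . . . . X X X X . . . .
    . . . . . X X . . . . .

Final: 12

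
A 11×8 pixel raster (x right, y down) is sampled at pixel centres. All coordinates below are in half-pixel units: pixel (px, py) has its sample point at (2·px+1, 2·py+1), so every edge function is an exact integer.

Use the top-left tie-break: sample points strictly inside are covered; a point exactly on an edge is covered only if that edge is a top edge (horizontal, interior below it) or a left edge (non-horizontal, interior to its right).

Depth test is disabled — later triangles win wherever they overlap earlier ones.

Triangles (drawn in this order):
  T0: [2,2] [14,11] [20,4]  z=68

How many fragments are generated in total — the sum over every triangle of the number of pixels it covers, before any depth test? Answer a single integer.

T0:
  2·area = 138  (B↔C swapped to make it positive)
  edge (2, 2)→(20, 4): d=(18,2) right/bottom  bias=-1
  edge (20, 4)→(14, 11): d=(-6,7) right/bottom  bias=-1
  edge (14, 11)→(2, 2): d=(-12,-9) top-left  bias=+0
    (2,1)@(5, 3): e=[12,111,15] → █
    (3,1)@(7, 3): e=[8,97,33] → █
    (4,1)@(9, 3): e=[4,83,51] → █
    (5,1)@(11, 3): e=[0,69,69] → ·  [on edge]
    (2,2)@(5, 5): e=[48,99,-9] → ·
    (3,2)@(7, 5): e=[44,85,9] → █
    (5,2)@(11, 5): e=[36,57,45] → █
    (6,2)@(13, 5): e=[32,43,63] → █
    (7,2)@(15, 5): e=[28,29,81] → █
    (8,2)@(17, 5): e=[24,15,99] → █
    (9,2)@(19, 5): e=[20,1,117] → █
    (10,2)@(21, 5): e=[16,-13,135] → ·
  covered (17 px):
    · · · · · · · · · · ·
    · · █ █ █ · · · · · ·
    · · · █ █ █ █ █ █ █ ·
    · · · · █ █ █ █ █ · ·
    · · · · · · █ █ · · ·
    · · · · · · · · · · ·
    · · · · · · · · · · ·
    · · · · · · · · · · ·

Result: 17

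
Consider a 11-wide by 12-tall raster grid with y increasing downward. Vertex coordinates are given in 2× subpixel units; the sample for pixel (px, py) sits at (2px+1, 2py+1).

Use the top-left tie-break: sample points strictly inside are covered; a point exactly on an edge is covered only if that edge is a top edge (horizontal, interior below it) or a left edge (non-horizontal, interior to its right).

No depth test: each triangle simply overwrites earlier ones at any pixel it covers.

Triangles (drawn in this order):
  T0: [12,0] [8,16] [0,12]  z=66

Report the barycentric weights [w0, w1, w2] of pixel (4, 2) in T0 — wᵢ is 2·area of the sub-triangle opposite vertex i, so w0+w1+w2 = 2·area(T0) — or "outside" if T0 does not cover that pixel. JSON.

T0:
  2·area = 144
  edge (12, 0)→(8, 16): d=(-4,16) right/bottom  bias=-1
  edge (8, 16)→(0, 12): d=(-8,-4) top-left  bias=+0
  edge (0, 12)→(12, 0): d=(12,-12) top-left  bias=+0
    (5,0)@(11, 1): e=[12,132,0] → █  [on edge]
    (6,0)@(13, 1): e=[-20,140,24] → ·
    (4,1)@(9, 3): e=[36,108,0] → █  [on edge]
    (6,1)@(13, 3): e=[-28,124,48] → ·
    (3,2)@(7, 5): e=[60,84,0] → █  [on edge]
    (5,2)@(11, 5): e=[-4,100,48] → ·
    (2,3)@(5, 7): e=[84,60,0] → █  [on edge]
    (5,3)@(11, 7): e=[-12,84,72] → ·
    (1,4)@(3, 9): e=[108,36,0] → █  [on edge]
    (5,4)@(11, 9): e=[-20,68,96] → ·
    (0,5)@(1, 11): e=[132,12,0] → █  [on edge]
    (5,5)@(11, 11): e=[-28,52,120] → ·
  covered (21 px):
    · · · · · █ · · · · ·
    · · · · █ █ · · · · ·
    · · · █ █ · · · · · ·
    · · █ █ █ · · · · · ·
    · █ █ █ █ · · · · · ·
    █ █ █ █ █ · · · · · ·
    · █ █ █ · · · · · · ·
    · · · █ · · · · · · ·
    · · · · · · · · · · ·
    · · · · · · · · · · ·
    · · · · · · · · · · ·
    · · · · · · · · · · ·

Result: [92,24,28]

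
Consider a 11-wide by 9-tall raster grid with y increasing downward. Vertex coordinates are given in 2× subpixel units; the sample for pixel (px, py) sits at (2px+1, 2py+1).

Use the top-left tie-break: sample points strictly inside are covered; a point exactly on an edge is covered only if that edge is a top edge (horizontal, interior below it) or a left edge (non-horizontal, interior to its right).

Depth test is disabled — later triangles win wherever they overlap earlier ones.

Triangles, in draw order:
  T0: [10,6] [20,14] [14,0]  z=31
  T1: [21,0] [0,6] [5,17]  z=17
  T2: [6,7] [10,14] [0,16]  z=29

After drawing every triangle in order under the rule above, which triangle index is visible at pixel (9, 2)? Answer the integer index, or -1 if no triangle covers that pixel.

T0:
  2·area = 92  (B↔C swapped to make it positive)
  edge (10, 6)→(14, 0): d=(4,-6) top-left  bias=+0
  edge (14, 0)→(20, 14): d=(6,14) right/bottom  bias=-1
  edge (20, 14)→(10, 6): d=(-10,-8) top-left  bias=+0
    (6,1)@(13, 3): e=[6,32,54] → #
    (7,1)@(15, 3): e=[18,4,70] → #
    (8,1)@(17, 3): e=[30,-24,86] → ·
    (5,2)@(11, 5): e=[2,72,18] → #
    (8,2)@(17, 5): e=[38,-12,66] → ·
    (5,3)@(11, 7): e=[10,84,-2] → ·
    (6,3)@(13, 7): e=[22,56,14] → #
    (8,3)@(17, 7): e=[46,0,46] → ·  [on edge]
    (6,4)@(13, 9): e=[30,68,-6] → ·
    (7,4)@(15, 9): e=[42,40,10] → #
    (8,4)@(17, 9): e=[54,12,26] → #
    (9,4)@(19, 9): e=[66,-16,42] → ·
  covered (11 px):
    · · · · · · · · · · ·
    · · · · · · # # · · ·
    · · · · · # # # · · ·
    · · · · · · # # · · ·
    · · · · · · · # # · ·
    · · · · · · · · # · ·
    · · · · · · · · · # ·
    · · · · · · · · · · ·
    · · · · · · · · · · ·
T1:
  2·area = 261  (B↔C swapped to make it positive)
  edge (21, 0)→(5, 17): d=(-16,17) right/bottom  bias=-1
  edge (5, 17)→(0, 6): d=(-5,-11) top-left  bias=+0
  edge (0, 6)→(21, 0): d=(21,-6) top-left  bias=+0
    (9,0)@(19, 1): e=[18,234,9] → #
    (10,0)@(21, 1): e=[-16,256,21] → ·
    (5,1)@(11, 3): e=[122,136,3] → #
    (6,1)@(13, 3): e=[88,158,15] → #
    (7,1)@(15, 3): e=[54,180,27] → #
    (8,1)@(17, 3): e=[20,202,39] → #
    (9,1)@(19, 3): e=[-14,224,51] → ·
    (2,2)@(5, 5): e=[192,60,9] → #
    (3,2)@(7, 5): e=[158,82,21] → #
    (4,2)@(9, 5): e=[124,104,33] → #
    (8,2)@(17, 5): e=[-12,192,81] → ·
    (0,3)@(1, 7): e=[228,6,27] → #
    (2,8)@(5, 17): e=[0,0,261] → ·  [on edge]
  covered (30 px):
    · · · · · · · · · # ·
    · · · · · # # # # · ·
    · · # # # # # # · · ·
    # # # # # # # · · · ·
    · # # # # # · · · · ·
    · # # # # · · · · · ·
    · · # # · · · · · · ·
    · · # · · · · · · · ·
    · · · · · · · · · · ·
T2:
  2·area = 78
  edge (6, 7)→(10, 14): d=(4,7) right/bottom  bias=-1
  edge (10, 14)→(0, 16): d=(-10,2) right/bottom  bias=-1
  edge (0, 16)→(6, 7): d=(6,-9) top-left  bias=+0
    (2,4)@(5, 9): e=[15,60,3] → #
    (3,4)@(7, 9): e=[1,56,21] → #
    (4,4)@(9, 9): e=[-13,52,39] → ·
    (2,5)@(5, 11): e=[23,40,15] → #
    (4,5)@(9, 11): e=[-5,32,51] → ·
    (1,6)@(3, 13): e=[45,24,9] → #
    (4,6)@(9, 13): e=[3,12,63] → #
    (5,6)@(11, 13): e=[-11,8,81] → ·
    (7,6)@(15, 13): e=[-39,0,117] → ·  [on edge]
    (0,7)@(1, 15): e=[67,8,3] → #
    (2,7)@(5, 15): e=[39,0,39] → ·  [on edge]
    (3,7)@(7, 15): e=[25,-4,57] → ·
  covered (10 px):
    · · · · · · · · · · ·
    · · · · · · · · · · ·
    · · · · · · · · · · ·
    · · · · · · · · · · ·
    · · # # · · · · · · ·
    · · # # · · · · · · ·
    · # # # # · · · · · ·
    # # · · · · · · · · ·
    · · · · · · · · · · ·

Z-buffer (winner per pixel, '.' = empty):
  . . . . . . . . . 1 .
  . . . . . 1 1 1 1 . .
  . . 1 1 1 1 1 1 . . .
  1 1 1 1 1 1 1 0 . . .
  . 1 2 2 1 1 . 0 0 . .
  . 1 2 2 1 . . . 0 . .
  . 2 2 2 2 . . . . 0 .
  2 2 1 . . . . . . . .
  . . . . . . . . . . .

Answer: -1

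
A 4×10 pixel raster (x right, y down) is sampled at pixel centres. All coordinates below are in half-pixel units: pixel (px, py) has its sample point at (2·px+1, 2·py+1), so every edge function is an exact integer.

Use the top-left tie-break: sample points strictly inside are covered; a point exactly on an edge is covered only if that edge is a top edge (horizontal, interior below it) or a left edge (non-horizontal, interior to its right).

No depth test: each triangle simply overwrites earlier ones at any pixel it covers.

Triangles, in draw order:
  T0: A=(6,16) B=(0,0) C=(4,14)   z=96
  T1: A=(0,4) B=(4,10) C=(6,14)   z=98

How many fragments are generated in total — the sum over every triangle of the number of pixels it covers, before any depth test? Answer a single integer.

T0:
  2·area = 20  (B↔C swapped to make it positive)
  edge (6, 16)→(4, 14): d=(-2,-2) top-left  bias=+0
  edge (4, 14)→(0, 0): d=(-4,-14) top-left  bias=+0
  edge (0, 0)→(6, 16): d=(6,16) right/bottom  bias=-1
    (0,1)@(1, 3): e=[16,2,2] → #
    (1,1)@(3, 3): e=[20,30,-30] → ·
    (0,2)@(1, 5): e=[12,-6,14] → ·
    (1,4)@(3, 9): e=[8,6,6] → #
    (2,4)@(5, 9): e=[12,34,-26] → ·
    (0,5)@(1, 11): e=[0,-30,50] → ·  [on edge]
    (1,5)@(3, 11): e=[4,-2,18] → ·
    (1,6)@(3, 13): e=[0,-10,30] → ·  [on edge]
    (2,7)@(5, 15): e=[0,10,10] → #  [on edge]
    (3,7)@(7, 15): e=[4,38,-22] → ·
    (2,8)@(5, 17): e=[-4,2,22] → ·
    (3,8)@(7, 17): e=[0,30,-10] → ·  [on edge]
  covered (3 px):
    · · · ·
    # · · ·
    · · · ·
    · · · ·
    · # · ·
    · · · ·
    · · · ·
    · · # ·
    · · · ·
    · · · ·
T1:
  2·area = 4
  edge (0, 4)→(4, 10): d=(4,6) right/bottom  bias=-1
  edge (4, 10)→(6, 14): d=(2,4) right/bottom  bias=-1
  edge (6, 14)→(0, 4): d=(-6,-10) top-left  bias=+0
    (1,4)@(3, 9): e=[2,2,0] → #  [on edge]
    (2,4)@(5, 9): e=[-10,-6,20] → ·
    (1,5)@(3, 11): e=[10,6,-12] → ·
  covered (1 px):
    · · · ·
    · · · ·
    · · · ·
    · · · ·
    · # · ·
    · · · ·
    · · · ·
    · · · ·
    · · · ·
    · · · ·

Final: 4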